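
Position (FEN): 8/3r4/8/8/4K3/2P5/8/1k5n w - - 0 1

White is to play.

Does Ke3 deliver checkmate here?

no

After Ke3: black king on b1; in check: no.
Black is not in check, so this cannot be checkmate.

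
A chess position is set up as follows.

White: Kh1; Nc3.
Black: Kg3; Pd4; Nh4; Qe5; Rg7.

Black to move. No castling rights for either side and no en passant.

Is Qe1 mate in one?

yes

After Qe1: white king on h1; in check: yes, from the black queen on e1.
King squares — g1: attacked by Qe1; g2: attacked by Kg3; h2: attacked by Kg3.
White has no legal moves → checkmate.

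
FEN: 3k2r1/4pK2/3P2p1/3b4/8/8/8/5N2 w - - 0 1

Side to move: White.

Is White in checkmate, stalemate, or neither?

checkmate

White to move; white king on f7.
In check: yes, from the black bishop on d5.
King squares — e6: attacked by Bd5; f6: attacked by Pe7; g6: attacked by Rg8; e7: attacked by Kd8; g7: attacked by Rg8; e8: attacked by Kd8; f8: attacked by Rg8; g8: attacked by Bd5.
Legal moves for White: none.
In check with no legal moves → checkmate.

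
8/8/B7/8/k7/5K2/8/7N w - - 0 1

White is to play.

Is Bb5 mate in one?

no

After Bb5: black king on a4; in check: yes, from the white bishop on b5.
Black has 5 legal replies: Kxb5, Ka5, Kb4, Kb3, Ka3.
In check but a legal move exists → not checkmate.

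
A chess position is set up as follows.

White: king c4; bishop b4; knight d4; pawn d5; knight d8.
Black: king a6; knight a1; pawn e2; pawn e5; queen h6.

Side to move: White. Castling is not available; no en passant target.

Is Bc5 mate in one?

no

After Bc5: black king on a6; in check: no.
Black is not in check, so this cannot be checkmate.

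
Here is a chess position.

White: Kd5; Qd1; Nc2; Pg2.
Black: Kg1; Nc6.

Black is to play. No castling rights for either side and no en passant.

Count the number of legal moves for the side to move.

3

Black to move; king on g1.
In check: yes, from the white queen on d1.
Legal moves: Kh2, Kxg2, Kf2.
Count: 3.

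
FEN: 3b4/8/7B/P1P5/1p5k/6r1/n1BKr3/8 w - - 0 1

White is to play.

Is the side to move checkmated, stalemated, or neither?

neither

White to move; white king on d2.
In check: yes, from the black rook on e2.
Legal moves for White: Kxe2, Kd1.
White is in check but has 2 legal moves → neither.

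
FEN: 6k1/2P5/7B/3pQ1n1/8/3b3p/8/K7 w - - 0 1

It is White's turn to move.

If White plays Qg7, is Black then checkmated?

yes

After Qg7: black king on g8; in check: yes, from the white queen on g7.
King squares — f7: attacked by Qg7; g7: attacked by Bh6; h7: attacked by Qg7; f8: attacked by Qg7; h8: attacked by Qg7.
Black has no legal moves → checkmate.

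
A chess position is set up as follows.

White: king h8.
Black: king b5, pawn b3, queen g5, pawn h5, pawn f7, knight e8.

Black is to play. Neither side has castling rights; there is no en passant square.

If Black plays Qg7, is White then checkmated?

After Qg7: white king on h8; in check: yes, from the black queen on g7.
King squares — g7: attacked by Ne8; h7: attacked by Qg7; g8: attacked by Qg7.
White has no legal moves → checkmate.

yes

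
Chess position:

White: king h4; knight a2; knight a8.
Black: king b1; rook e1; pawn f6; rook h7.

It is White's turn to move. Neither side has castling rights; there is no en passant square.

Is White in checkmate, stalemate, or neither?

neither

White to move; white king on h4.
In check: yes, from the black rook on h7.
King squares — g3: available; h3: attacked by Rh7; g4: available; g5: attacked by Pf6; h5: attacked by Rh7.
Legal moves for White: Kg4, Kg3.
White is in check but has 2 legal moves → neither.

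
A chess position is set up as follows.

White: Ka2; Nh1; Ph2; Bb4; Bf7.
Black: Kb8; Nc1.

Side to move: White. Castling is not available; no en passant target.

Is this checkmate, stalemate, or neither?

White to move; white king on a2.
In check: yes, from the black knight on c1.
King squares — a1: available; b1: available; b2: available; a3: available; b3: attacked by Nc1.
Legal moves for White: Ka3, Kb2, Kb1, Ka1.
White is in check but has 4 legal moves → neither.

neither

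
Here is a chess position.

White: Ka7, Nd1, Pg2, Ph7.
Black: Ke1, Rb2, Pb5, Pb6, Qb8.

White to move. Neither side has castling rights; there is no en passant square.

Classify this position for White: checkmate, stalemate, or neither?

neither

White to move; white king on a7.
In check: yes, from the black queen on b8.
King squares — a6: available; b6: attacked by Qb8; b7: attacked by Qb8; a8: attacked by Qb8; b8: available.
Legal moves for White: Kxb8, Ka6.
White is in check but has 2 legal moves → neither.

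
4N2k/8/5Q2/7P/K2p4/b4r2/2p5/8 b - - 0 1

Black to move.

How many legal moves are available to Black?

3

Black to move; king on h8.
In check: yes, from the white queen on f6.
Legal moves: Kg8, Kh7, Rxf6.
Count: 3.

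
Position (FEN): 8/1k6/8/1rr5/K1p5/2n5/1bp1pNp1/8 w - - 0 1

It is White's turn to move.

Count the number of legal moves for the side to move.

White to move; king on a4.
In check: yes, from the black knight on c3.
Legal moves: none.
Count: 0.

0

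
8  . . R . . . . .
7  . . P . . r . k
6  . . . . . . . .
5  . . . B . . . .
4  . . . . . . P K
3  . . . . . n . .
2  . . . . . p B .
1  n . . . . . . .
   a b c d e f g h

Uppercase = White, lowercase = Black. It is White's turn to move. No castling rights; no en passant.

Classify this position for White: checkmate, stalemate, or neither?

neither

White to move; white king on h4.
In check: yes, from the black knight on f3.
King squares — g3: available; h3: available; g4: own pawn; g5: attacked by Nf3; h5: available.
Legal moves for White: Kh5, Kh3, Kg3, Bdxf3, Bgxf3.
White is in check but has 5 legal moves → neither.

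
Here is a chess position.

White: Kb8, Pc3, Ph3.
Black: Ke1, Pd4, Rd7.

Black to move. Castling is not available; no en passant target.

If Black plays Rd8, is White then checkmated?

no

After Rd8: white king on b8; in check: yes, from the black rook on d8.
White has 3 legal replies: Kc7, Kb7, Ka7.
In check but a legal move exists → not checkmate.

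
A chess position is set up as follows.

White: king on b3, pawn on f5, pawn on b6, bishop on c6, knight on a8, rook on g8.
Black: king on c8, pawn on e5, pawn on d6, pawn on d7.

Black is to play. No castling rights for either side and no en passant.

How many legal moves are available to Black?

Black to move; king on c8.
In check: yes, from the white rook on g8.
Legal moves: none.
Count: 0.

0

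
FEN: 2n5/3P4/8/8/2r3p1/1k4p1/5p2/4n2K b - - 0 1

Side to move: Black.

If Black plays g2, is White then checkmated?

After g2: white king on h1; in check: yes, from the black pawn on g2.
White has 1 legal reply: Kh2.
In check but a legal move exists → not checkmate.

no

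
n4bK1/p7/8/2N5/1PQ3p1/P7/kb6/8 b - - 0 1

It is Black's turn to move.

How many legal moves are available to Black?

3

Black to move; king on a2.
In check: yes, from the white queen on c4.
Legal moves: Kxa3, Kb1, Ka1.
Count: 3.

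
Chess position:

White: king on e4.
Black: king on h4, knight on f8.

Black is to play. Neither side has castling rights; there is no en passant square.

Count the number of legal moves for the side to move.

9

Black to move; king on h4.
In check: no.
Legal moves: Nh7, Nd7, Ng6, Ne6, Kh5, Kg5, Kg4, Kh3, Kg3.
Count: 9.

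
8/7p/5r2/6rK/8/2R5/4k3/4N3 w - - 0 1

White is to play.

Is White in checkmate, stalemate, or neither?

White to move; white king on h5.
In check: yes, from the black rook on g5.
King squares — g4: attacked by Rg5; h4: available; g5: available; g6: attacked by Rg5; h6: attacked by Rf6.
Legal moves for White: Kxg5, Kh4.
White is in check but has 2 legal moves → neither.

neither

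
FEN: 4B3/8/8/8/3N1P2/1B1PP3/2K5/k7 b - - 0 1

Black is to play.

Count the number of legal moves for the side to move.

0

Black to move; king on a1.
In check: no.
Legal moves: none.
Count: 0.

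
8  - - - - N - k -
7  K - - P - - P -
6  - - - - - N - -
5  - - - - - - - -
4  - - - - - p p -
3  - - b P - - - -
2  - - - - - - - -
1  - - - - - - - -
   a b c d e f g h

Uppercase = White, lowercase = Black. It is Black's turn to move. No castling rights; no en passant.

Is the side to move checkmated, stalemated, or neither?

Black to move; black king on g8.
In check: yes, from the white knight on f6.
Legal moves for Black: Kf7, Bxf6.
Black is in check but has 2 legal moves → neither.

neither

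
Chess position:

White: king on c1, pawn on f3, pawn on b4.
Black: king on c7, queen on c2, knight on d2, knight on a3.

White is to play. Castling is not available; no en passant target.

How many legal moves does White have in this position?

White to move; king on c1.
In check: yes, from the black queen on c2.
Legal moves: none.
Count: 0.

0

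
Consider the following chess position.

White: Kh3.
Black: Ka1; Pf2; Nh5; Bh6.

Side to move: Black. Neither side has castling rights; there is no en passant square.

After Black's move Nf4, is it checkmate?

no

After Nf4: white king on h3; in check: yes, from the black knight on f4.
White has 4 legal replies: Kh4, Kg4, Kg3, Kh2.
In check but a legal move exists → not checkmate.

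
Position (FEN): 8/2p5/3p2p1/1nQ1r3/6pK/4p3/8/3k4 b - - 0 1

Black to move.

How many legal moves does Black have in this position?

Black to move; king on d1.
In check: no.
Legal moves: Re8, Re7, Re6, Rh5+, Rg5, Rf5, Rd5, Rxc5, Re4, Na7, Nd4, Nc3, Na3, Ke2, Kd2, Ke1, dxc5, c6, g5+, d5, g3, e2.
Count: 22.

22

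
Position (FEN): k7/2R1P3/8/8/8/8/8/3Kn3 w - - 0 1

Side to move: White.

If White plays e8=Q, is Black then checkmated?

After e8=Q: black king on a8; in check: yes, from the white queen on e8.
King squares — a7: attacked by Rc7; b7: attacked by Rc7; b8: attacked by Qe8.
Black has no legal moves → checkmate.

yes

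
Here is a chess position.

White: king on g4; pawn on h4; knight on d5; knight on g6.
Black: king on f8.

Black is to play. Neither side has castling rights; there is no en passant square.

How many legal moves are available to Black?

Black to move; king on f8.
In check: yes, from the white knight on g6.
Legal moves: Kg8, Ke8, Kg7, Kf7.
Count: 4.

4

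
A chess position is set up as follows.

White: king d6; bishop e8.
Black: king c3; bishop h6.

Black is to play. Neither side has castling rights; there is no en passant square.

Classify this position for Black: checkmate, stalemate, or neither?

neither

Black to move; black king on c3.
In check: no.
Legal moves for Black: Bf8+, Bg7, Bg5, Bf4+, Be3, Bd2, Bc1, Kd4, Kc4, Kb4, Kd3, Kb3, Kd2, Kc2, Kb2.
Black has 15 legal moves and is not in check → neither.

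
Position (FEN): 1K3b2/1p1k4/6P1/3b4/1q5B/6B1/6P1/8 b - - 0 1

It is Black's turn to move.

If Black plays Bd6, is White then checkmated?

After Bd6: white king on b8; in check: yes, from the black bishop on d6.
White has 3 legal replies: Ka8, Ka7, Bxd6.
In check but a legal move exists → not checkmate.

no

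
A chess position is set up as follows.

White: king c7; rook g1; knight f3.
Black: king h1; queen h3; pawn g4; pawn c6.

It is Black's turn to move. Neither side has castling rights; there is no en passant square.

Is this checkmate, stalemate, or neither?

checkmate

Black to move; black king on h1.
In check: yes, from the white rook on g1.
King squares — g1: attacked by Nf3; g2: attacked by Rg1; h2: attacked by Nf3.
Legal moves for Black: none.
In check with no legal moves → checkmate.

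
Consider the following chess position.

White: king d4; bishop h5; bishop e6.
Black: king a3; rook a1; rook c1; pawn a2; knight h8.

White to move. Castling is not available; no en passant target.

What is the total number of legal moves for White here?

23

White to move; king on d4.
In check: no.
Legal moves: Bg8, Bc8, Bef7, Bd7, Bf5, Bd5, Beg4, Bc4, Bh3, Bb3, Bxa2, Be8, Bhf7, Bg6, Bhg4, Bf3, Be2, Bd1, Ke5, Kd5, Ke4, Ke3, Kd3.
Count: 23.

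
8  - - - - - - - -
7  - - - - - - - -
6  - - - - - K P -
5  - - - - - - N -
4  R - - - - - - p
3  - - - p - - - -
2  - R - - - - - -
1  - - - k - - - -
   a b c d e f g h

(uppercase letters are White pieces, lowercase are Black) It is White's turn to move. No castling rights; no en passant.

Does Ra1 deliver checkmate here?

After Ra1: black king on d1; in check: yes, from the white rook on a1.
King squares — c1: attacked by Ra1; e1: attacked by Ra1; c2: attacked by Rb2; d2: attacked by Rb2; e2: attacked by Rb2.
Black has no legal moves → checkmate.

yes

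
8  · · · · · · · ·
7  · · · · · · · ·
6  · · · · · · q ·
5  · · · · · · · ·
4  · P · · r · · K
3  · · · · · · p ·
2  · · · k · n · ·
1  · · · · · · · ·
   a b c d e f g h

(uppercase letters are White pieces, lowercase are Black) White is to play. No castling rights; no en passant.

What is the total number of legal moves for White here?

0

White to move; king on h4.
In check: yes, from the black rook on e4.
Legal moves: none.
Count: 0.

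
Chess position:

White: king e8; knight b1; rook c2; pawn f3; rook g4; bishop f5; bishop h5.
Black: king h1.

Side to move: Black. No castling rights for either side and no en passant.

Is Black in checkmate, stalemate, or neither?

Black to move; black king on h1.
In check: no.
King squares — g1: attacked by Rg4; g2: attacked by Rc2; h2: attacked by Rc2.
Legal moves for Black: none.
Not in check and no legal moves → stalemate.

stalemate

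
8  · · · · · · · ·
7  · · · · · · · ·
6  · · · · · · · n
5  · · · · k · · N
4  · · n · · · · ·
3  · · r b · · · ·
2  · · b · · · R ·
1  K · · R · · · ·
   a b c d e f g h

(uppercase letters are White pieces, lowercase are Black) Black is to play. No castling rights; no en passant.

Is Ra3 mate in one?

yes

After Ra3: white king on a1; in check: yes, from the black rook on a3.
King squares — b1: attacked by Bc2; a2: attacked by Ra3; b2: attacked by Nc4.
White has no legal moves → checkmate.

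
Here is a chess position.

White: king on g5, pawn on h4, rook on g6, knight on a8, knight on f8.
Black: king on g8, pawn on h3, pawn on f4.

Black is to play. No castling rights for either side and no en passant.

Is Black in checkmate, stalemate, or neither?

Black to move; black king on g8.
In check: yes, from the white rook on g6.
King squares — f7: available; g7: attacked by Rg6; h7: attacked by Nf8; f8: available; h8: available.
Legal moves for Black: Kh8, Kxf8, Kf7.
Black is in check but has 3 legal moves → neither.

neither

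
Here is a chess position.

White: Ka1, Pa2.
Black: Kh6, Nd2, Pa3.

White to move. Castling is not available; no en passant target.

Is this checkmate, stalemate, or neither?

stalemate

White to move; white king on a1.
In check: no.
King squares — b1: attacked by Nd2; a2: own pawn; b2: attacked by Pa3.
Legal moves for White: none.
Not in check and no legal moves → stalemate.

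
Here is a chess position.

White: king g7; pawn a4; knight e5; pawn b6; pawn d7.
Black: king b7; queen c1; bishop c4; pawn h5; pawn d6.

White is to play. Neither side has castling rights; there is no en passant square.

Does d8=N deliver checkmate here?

After d8=N: black king on b7; in check: yes, from the white knight on d8.
Black has 5 legal replies: Kc8, Kb8, Ka8, Kxb6, Ka6.
In check but a legal move exists → not checkmate.

no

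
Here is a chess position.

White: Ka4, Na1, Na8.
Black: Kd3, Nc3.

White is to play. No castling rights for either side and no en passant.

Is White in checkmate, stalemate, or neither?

White to move; white king on a4.
In check: yes, from the black knight on c3.
Legal moves for White: Ka5, Kb4, Kb3, Ka3.
White is in check but has 4 legal moves → neither.

neither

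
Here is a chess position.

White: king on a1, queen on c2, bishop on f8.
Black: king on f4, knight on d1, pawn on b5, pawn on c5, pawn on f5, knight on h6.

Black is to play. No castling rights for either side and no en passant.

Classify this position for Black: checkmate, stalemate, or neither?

neither

Black to move; black king on f4.
In check: no.
Legal moves for Black: Ng8, Nf7, Ng4, Kg5, Ke5, Kg4, Kg3, Kf3, Ke3, Ne3, Nc3, Nf2, Nb2, c4, b4.
Black has 15 legal moves and is not in check → neither.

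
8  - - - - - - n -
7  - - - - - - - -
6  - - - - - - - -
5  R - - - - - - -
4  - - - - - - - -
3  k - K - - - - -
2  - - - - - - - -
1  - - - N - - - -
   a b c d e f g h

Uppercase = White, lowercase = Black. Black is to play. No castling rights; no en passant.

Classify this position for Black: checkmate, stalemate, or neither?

checkmate

Black to move; black king on a3.
In check: yes, from the white rook on a5.
King squares — a2: attacked by Ra5; b2: attacked by Nd1; b3: attacked by Kc3; a4: attacked by Ra5; b4: attacked by Kc3.
Legal moves for Black: none.
In check with no legal moves → checkmate.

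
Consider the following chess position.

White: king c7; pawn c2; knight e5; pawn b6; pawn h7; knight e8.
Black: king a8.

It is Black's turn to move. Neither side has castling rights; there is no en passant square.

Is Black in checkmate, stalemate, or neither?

Black to move; black king on a8.
In check: no.
King squares — a7: attacked by Pb6; b7: attacked by Kc7; b8: attacked by Kc7.
Legal moves for Black: none.
Not in check and no legal moves → stalemate.

stalemate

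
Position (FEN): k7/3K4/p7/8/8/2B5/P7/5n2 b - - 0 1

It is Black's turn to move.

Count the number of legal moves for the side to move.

8

Black to move; king on a8.
In check: no.
Legal moves: Kb8, Kb7, Ka7, Ng3, Ne3, Nh2, Nd2, a5.
Count: 8.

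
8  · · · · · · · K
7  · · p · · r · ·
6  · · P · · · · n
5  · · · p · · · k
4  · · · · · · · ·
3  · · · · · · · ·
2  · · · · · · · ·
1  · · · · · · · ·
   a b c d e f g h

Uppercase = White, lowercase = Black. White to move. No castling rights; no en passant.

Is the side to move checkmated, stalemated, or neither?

stalemate

White to move; white king on h8.
In check: no.
King squares — g7: attacked by Rf7; h7: attacked by Rf7; g8: attacked by Nh6.
Legal moves for White: none.
Not in check and no legal moves → stalemate.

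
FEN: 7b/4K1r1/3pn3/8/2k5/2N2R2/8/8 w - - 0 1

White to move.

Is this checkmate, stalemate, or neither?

neither

White to move; white king on e7.
In check: yes, from the black rook on g7.
Legal moves for White: Ke8, Kf6, Kxe6, Kxd6, Rf7.
White is in check but has 5 legal moves → neither.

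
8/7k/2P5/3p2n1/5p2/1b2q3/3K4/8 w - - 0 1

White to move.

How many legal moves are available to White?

White to move; king on d2.
In check: yes, from the black queen on e3.
Legal moves: none.
Count: 0.

0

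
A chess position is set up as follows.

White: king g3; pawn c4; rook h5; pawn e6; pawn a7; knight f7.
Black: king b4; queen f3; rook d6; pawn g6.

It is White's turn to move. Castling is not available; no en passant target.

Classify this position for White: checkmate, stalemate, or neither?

neither

White to move; white king on g3.
In check: yes, from the black queen on f3.
Legal moves for White: Kh4, Kxf3, Kh2.
White is in check but has 3 legal moves → neither.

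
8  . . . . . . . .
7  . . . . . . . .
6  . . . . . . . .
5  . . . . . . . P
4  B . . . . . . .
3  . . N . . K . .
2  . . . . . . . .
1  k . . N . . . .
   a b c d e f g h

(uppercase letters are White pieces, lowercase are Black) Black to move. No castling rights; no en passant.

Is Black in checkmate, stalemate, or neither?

stalemate

Black to move; black king on a1.
In check: no.
King squares — b1: attacked by Nc3; a2: attacked by Nc3; b2: attacked by Nd1.
Legal moves for Black: none.
Not in check and no legal moves → stalemate.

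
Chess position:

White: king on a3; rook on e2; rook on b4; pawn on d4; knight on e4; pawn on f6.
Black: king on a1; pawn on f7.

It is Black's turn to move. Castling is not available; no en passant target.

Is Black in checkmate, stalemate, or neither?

stalemate

Black to move; black king on a1.
In check: no.
King squares — b1: attacked by Rb4; a2: attacked by Re2; b2: attacked by Re2.
Legal moves for Black: none.
Not in check and no legal moves → stalemate.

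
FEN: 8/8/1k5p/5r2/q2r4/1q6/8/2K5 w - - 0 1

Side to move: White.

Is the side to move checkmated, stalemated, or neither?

White to move; white king on c1.
In check: no.
King squares — b1: attacked by Qb3; d1: attacked by Qb3; b2: attacked by Qb3; c2: attacked by Qb3; d2: attacked by Rd4.
Legal moves for White: none.
Not in check and no legal moves → stalemate.

stalemate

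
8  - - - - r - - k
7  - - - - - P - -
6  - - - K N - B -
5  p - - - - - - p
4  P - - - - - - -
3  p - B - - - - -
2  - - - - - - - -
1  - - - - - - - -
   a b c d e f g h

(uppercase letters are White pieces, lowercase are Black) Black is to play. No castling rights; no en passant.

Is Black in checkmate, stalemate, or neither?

checkmate

Black to move; black king on h8.
In check: yes, from the white bishop on c3.
King squares — g7: attacked by Bc3; h7: attacked by Bg6; g8: attacked by Pf7.
Legal moves for Black: none.
In check with no legal moves → checkmate.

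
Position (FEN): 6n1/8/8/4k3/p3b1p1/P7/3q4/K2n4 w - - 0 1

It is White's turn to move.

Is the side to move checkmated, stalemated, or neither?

stalemate

White to move; white king on a1.
In check: no.
King squares — b1: attacked by Be4; a2: attacked by Qd2; b2: attacked by Nd1.
Legal moves for White: none.
Not in check and no legal moves → stalemate.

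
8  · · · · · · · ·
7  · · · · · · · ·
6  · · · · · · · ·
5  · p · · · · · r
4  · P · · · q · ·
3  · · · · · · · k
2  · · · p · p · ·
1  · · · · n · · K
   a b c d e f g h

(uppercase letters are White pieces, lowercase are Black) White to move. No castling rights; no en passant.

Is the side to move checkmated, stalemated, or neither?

White to move; white king on h1.
In check: no.
King squares — g1: attacked by Pf2; g2: attacked by Ne1; h2: attacked by Kh3.
Legal moves for White: none.
Not in check and no legal moves → stalemate.

stalemate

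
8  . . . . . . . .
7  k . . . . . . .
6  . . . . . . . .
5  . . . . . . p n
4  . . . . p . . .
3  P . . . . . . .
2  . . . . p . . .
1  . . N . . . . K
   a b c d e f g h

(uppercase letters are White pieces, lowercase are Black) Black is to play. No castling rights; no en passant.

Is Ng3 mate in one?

After Ng3: white king on h1; in check: yes, from the black knight on g3.
White has 3 legal replies: Kh2, Kg2, Kg1.
In check but a legal move exists → not checkmate.

no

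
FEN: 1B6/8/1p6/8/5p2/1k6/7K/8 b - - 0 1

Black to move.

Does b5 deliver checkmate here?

After b5: white king on h2; in check: no.
White is not in check, so this cannot be checkmate.

no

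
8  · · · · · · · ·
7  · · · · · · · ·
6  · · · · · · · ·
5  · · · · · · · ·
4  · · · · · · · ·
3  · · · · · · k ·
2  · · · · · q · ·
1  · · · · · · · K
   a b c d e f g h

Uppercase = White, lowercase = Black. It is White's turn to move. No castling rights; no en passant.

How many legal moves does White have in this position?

0

White to move; king on h1.
In check: no.
Legal moves: none.
Count: 0.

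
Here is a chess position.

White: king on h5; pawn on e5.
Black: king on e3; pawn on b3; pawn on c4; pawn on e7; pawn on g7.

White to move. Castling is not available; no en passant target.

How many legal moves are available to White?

White to move; king on h5.
In check: no.
Legal moves: Kg6, Kg5, Kh4, Kg4, e6.
Count: 5.

5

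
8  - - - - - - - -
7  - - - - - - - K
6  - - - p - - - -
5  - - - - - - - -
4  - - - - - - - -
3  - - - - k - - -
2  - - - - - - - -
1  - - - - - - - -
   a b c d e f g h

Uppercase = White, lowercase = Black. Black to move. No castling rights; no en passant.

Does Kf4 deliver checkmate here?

After Kf4: white king on h7; in check: no.
White is not in check, so this cannot be checkmate.

no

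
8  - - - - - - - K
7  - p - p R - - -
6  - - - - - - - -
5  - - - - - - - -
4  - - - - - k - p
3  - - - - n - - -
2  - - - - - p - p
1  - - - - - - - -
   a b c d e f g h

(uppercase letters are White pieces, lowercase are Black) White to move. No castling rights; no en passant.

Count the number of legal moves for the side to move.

12

White to move; king on h8.
In check: no.
Legal moves: Kg8, Kh7, Kg7, Re8, Rh7, Rg7, Rf7+, Rxd7, Re6, Re5, Re4+, Rxe3.
Count: 12.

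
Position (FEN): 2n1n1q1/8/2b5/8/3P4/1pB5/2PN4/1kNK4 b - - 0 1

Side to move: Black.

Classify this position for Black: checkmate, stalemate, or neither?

Black to move; black king on b1.
In check: yes, from the white knight on d2.
King squares — a1: attacked by Bc3; c1: attacked by Kd1; a2: attacked by Nc1; b2: attacked by Bc3; c2: attacked by Kd1.
Legal moves for Black: none.
In check with no legal moves → checkmate.

checkmate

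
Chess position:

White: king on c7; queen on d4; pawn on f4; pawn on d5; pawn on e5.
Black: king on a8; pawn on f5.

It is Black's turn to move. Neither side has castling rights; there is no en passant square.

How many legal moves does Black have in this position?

0

Black to move; king on a8.
In check: no.
Legal moves: none.
Count: 0.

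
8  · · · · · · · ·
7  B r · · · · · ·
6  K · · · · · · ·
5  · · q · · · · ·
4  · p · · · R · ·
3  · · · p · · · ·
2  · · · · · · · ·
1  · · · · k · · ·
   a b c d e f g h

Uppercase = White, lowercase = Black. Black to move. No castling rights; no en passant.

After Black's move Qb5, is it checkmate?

yes

After Qb5: white king on a6; in check: yes, from the black queen on b5.
King squares — a5: attacked by Qb5; b5: attacked by Rb7; b6: attacked by Qb5; a7: own bishop; b7: attacked by Qb5.
White has no legal moves → checkmate.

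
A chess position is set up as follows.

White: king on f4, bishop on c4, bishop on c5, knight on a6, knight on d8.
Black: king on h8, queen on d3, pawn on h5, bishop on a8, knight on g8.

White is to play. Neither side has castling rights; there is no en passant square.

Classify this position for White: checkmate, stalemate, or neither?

neither

White to move; white king on f4.
In check: no.
Legal moves for White include: Nf7+, Nb7, Ne6, Nc6, Nb8, Nc7, Nb4, Bf8, Be7, Ba7, Bd6, Bb6, Bd4+, Bb4, Be3, Ba3, Bf2, Bg1, ... (list truncated; more exist).
White has legal moves and is not in check → neither.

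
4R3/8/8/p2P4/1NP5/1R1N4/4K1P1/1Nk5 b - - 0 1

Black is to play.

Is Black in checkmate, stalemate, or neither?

checkmate

Black to move; black king on c1.
In check: yes, from the white knight on d3.
King squares — b1: attacked by Rb3; d1: attacked by Ke2; b2: attacked by Rb3; c2: attacked by Nb4; d2: attacked by Nb1.
Legal moves for Black: none.
In check with no legal moves → checkmate.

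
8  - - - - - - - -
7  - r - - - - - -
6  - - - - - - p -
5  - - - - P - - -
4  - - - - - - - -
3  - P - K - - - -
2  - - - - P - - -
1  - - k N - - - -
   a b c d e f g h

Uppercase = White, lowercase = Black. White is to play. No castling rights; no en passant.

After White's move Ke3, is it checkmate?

no

After Ke3: black king on c1; in check: no.
Black is not in check, so this cannot be checkmate.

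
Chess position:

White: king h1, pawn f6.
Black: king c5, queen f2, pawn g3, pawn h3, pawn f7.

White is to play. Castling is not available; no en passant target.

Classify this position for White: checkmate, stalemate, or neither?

White to move; white king on h1.
In check: no.
King squares — g1: attacked by Qf2; g2: attacked by Qf2; h2: attacked by Qf2.
Legal moves for White: none.
Not in check and no legal moves → stalemate.

stalemate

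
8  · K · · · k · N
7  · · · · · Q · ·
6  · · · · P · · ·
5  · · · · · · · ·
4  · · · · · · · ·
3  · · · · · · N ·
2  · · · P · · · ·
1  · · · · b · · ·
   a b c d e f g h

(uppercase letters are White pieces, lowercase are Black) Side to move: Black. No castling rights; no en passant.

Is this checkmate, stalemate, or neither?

Black to move; black king on f8.
In check: yes, from the white queen on f7.
King squares — e7: attacked by Qf7; f7: attacked by Pe6; g7: attacked by Qf7; e8: attacked by Qf7; g8: attacked by Qf7.
Legal moves for Black: none.
In check with no legal moves → checkmate.

checkmate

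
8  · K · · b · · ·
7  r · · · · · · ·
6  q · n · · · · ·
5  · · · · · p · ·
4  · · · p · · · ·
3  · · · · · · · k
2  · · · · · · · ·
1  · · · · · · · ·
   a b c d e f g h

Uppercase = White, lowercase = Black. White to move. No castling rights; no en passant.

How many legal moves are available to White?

White to move; king on b8.
In check: yes, from the black knight on c6.
Legal moves: none.
Count: 0.

0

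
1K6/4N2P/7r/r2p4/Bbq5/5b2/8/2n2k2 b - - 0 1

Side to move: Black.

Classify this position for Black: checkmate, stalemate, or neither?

neither

Black to move; black king on f1.
In check: no.
Legal moves for Black include: Rxh7, Rg6, Rf6, Re6, Rd6, Rc6, Rb6#, Rha6, Rh5, Rh4, Rh3, Rh2, Rh1, Ra8+, Ra7, Raa6, Rc5, Rb5+, ... (list truncated; more exist).
Black has legal moves and is not in check → neither.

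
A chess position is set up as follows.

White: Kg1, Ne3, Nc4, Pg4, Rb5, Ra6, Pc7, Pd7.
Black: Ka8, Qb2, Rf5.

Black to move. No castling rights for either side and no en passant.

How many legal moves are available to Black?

Black to move; king on a8.
In check: yes, from the white rook on a6.
Legal moves: none.
Count: 0.

0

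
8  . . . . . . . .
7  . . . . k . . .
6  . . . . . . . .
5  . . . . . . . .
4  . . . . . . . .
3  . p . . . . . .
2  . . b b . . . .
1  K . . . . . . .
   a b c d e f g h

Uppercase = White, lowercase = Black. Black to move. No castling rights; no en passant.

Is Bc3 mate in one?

yes

After Bc3: white king on a1; in check: yes, from the black bishop on c3.
King squares — b1: attacked by Bc2; a2: attacked by Pb3; b2: attacked by Bc3.
White has no legal moves → checkmate.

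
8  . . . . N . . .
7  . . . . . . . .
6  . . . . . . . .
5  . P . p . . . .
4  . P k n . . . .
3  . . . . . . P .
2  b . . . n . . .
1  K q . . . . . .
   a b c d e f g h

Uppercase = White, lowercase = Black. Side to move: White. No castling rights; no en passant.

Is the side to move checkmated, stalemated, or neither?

White to move; white king on a1.
In check: yes, from the black queen on b1.
King squares — b1: attacked by Ba2; a2: attacked by Qb1; b2: attacked by Qb1.
Legal moves for White: none.
In check with no legal moves → checkmate.

checkmate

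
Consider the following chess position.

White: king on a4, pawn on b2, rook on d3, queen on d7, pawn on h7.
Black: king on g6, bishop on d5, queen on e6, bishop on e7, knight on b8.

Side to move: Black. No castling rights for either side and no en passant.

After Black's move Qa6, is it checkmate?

After Qa6: white king on a4; in check: yes, from the black queen on a6.
King squares — a3: attacked by Qa6; b3: attacked by Bd5; b4: attacked by Be7; a5: attacked by Qa6; b5: attacked by Qa6.
White has no legal moves → checkmate.

yes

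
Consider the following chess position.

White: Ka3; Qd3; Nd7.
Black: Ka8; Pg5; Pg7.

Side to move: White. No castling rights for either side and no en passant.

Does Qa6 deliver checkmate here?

After Qa6: black king on a8; in check: yes, from the white queen on a6.
King squares — a7: attacked by Qa6; b7: attacked by Qa6; b8: attacked by Nd7.
Black has no legal moves → checkmate.

yes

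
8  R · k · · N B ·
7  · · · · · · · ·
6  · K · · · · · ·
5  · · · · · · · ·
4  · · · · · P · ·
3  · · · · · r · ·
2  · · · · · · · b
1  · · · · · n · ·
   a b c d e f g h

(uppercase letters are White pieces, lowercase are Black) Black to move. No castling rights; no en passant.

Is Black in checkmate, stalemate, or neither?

Black to move; black king on c8.
In check: yes, from the white rook on a8.
King squares — b7: attacked by Kb6; c7: attacked by Kb6; d7: attacked by Nf8; b8: attacked by Ra8; d8: attacked by Ra8.
Legal moves for Black: none.
In check with no legal moves → checkmate.

checkmate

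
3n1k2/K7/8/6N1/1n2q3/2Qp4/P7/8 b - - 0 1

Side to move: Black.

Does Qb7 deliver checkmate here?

After Qb7: white king on a7; in check: yes, from the black queen on b7.
King squares — a6: attacked by Nb4; b6: attacked by Qb7; b7: attacked by Nd8; a8: attacked by Qb7; b8: attacked by Qb7.
White has no legal moves → checkmate.

yes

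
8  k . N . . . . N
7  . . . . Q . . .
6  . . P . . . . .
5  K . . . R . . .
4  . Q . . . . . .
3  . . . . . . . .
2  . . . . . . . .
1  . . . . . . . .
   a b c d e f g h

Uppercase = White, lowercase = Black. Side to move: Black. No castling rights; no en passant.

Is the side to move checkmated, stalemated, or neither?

Black to move; black king on a8.
In check: no.
King squares — a7: attacked by Qe7; b7: attacked by Qb4; b8: attacked by Qb4.
Legal moves for Black: none.
Not in check and no legal moves → stalemate.

stalemate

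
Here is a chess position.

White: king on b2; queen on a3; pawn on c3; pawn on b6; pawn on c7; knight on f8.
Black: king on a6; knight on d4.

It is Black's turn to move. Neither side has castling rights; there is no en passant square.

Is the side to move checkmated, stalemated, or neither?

neither

Black to move; black king on a6.
In check: yes, from the white queen on a3.
King squares — a5: attacked by Qa3; b5: available; b6: available; a7: attacked by Qa3; b7: available.
Legal moves for Black: Kb7, Kxb6, Kb5.
Black is in check but has 3 legal moves → neither.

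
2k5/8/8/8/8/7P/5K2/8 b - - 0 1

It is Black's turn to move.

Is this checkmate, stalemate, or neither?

neither

Black to move; black king on c8.
In check: no.
Legal moves for Black: Kd8, Kb8, Kd7, Kc7, Kb7.
Black has 5 legal moves and is not in check → neither.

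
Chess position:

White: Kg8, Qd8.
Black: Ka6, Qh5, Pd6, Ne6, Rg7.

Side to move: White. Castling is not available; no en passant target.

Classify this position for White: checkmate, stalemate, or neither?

checkmate

White to move; white king on g8.
In check: yes, from the black rook on g7.
King squares — f7: attacked by Qh5; g7: attacked by Ne6; h7: attacked by Qh5; f8: attacked by Ne6; h8: attacked by Qh5.
Legal moves for White: none.
In check with no legal moves → checkmate.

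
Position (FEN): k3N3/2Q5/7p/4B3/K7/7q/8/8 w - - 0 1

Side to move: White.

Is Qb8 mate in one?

yes

After Qb8: black king on a8; in check: yes, from the white queen on b8.
King squares — a7: attacked by Qb8; b7: attacked by Qb8; b8: attacked by Be5.
Black has no legal moves → checkmate.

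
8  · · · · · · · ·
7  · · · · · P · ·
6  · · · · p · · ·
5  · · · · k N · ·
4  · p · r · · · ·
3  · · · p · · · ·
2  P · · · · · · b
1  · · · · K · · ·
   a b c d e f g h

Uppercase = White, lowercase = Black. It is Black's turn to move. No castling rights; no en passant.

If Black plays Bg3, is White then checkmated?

no

After Bg3: white king on e1; in check: yes, from the black bishop on g3.
White has 4 legal replies: Kd2, Kf1, Kd1, Nxg3.
In check but a legal move exists → not checkmate.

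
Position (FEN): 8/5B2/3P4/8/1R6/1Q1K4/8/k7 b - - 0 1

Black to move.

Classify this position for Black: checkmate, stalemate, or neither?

stalemate

Black to move; black king on a1.
In check: no.
King squares — b1: attacked by Qb3; a2: attacked by Qb3; b2: attacked by Qb3.
Legal moves for Black: none.
Not in check and no legal moves → stalemate.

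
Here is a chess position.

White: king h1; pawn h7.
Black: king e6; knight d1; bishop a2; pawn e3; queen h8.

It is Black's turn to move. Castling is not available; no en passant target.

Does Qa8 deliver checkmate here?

After Qa8: white king on h1; in check: yes, from the black queen on a8.
White has 2 legal replies: Kh2, Kg1.
In check but a legal move exists → not checkmate.

no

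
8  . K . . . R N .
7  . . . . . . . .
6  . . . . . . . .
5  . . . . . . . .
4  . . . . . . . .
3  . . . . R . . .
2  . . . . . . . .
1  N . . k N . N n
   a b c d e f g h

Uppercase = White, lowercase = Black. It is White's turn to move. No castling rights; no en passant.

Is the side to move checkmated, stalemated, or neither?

neither

White to move; white king on b8.
In check: no.
Legal moves for White include: Ne7, Nh6, Nf6, Rfe8, Rd8+, Rc8, Rf7, Rf6, Rf5, Rf4, Rff3, Rf2, Rf1, Kc8, Ka8, Kc7, Kb7, Ka7, ... (list truncated; more exist).
White has legal moves and is not in check → neither.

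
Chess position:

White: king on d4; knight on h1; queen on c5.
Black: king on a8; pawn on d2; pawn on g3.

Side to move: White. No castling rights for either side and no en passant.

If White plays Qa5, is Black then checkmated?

no

After Qa5: black king on a8; in check: yes, from the white queen on a5.
Black has 2 legal replies: Kb8, Kb7.
In check but a legal move exists → not checkmate.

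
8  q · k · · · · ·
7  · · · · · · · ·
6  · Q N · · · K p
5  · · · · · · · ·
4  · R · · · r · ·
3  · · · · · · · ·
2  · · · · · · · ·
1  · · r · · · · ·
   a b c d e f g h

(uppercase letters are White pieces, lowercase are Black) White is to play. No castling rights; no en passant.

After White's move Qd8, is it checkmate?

After Qd8: black king on c8; in check: yes, from the white queen on d8.
King squares — b7: attacked by Rb4; c7: attacked by Qd8; d7: attacked by Qd8; b8: attacked by Rb4; d8: attacked by Nc6.
Black has no legal moves → checkmate.

yes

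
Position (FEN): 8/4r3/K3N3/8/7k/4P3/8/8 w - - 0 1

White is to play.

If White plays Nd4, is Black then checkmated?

no

After Nd4: black king on h4; in check: no.
Black is not in check, so this cannot be checkmate.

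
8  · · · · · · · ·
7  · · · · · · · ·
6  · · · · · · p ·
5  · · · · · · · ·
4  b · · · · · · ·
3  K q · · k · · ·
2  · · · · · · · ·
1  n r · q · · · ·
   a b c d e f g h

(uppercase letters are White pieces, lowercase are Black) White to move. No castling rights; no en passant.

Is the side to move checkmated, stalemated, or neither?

checkmate

White to move; white king on a3.
In check: yes, from the black queen on b3.
King squares — a2: attacked by Qb3; b2: attacked by Rb1; b3: attacked by Na1; a4: attacked by Qb3; b4: attacked by Qb3.
Legal moves for White: none.
In check with no legal moves → checkmate.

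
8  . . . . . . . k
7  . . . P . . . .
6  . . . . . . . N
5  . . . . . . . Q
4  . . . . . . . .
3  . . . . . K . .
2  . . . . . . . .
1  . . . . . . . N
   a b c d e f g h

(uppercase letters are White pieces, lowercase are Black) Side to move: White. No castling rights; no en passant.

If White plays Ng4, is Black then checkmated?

no

After Ng4: black king on h8; in check: yes, from the white queen on h5.
Black has 2 legal replies: Kg8, Kg7.
In check but a legal move exists → not checkmate.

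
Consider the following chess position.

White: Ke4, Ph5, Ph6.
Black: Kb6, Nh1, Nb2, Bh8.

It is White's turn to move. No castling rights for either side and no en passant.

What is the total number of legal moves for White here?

6

White to move; king on e4.
In check: no.
Legal moves: Kf5, Kd5, Kf4, Kf3, Ke3, h7.
Count: 6.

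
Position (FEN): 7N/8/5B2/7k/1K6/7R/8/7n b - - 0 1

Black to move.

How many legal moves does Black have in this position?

Black to move; king on h5.
In check: yes, from the white rook on h3.
Legal moves: Kg4.
Count: 1.

1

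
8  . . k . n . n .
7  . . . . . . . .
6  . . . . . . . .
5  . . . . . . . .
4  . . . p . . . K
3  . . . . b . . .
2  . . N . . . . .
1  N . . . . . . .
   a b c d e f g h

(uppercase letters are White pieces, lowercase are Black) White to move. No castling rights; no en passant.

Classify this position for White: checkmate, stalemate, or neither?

White to move; white king on h4.
In check: no.
Legal moves for White: Kh5, Kg4, Kh3, Kg3, Nxd4, Nb4, Nxe3, Na3, Ne1, Nb3.
White has 10 legal moves and is not in check → neither.

neither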